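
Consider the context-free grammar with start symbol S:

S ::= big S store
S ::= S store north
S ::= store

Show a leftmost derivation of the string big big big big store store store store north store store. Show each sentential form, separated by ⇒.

S ⇒ big S store ⇒ big big S store store ⇒ big big S store north store store ⇒ big big big S store store north store store ⇒ big big big big S store store store north store store ⇒ big big big big store store store store north store store

S ⇒ big S store   [S ::= big S store]
big S store ⇒ big big S store store   [S ::= big S store]
big big S store store ⇒ big big S store north store store   [S ::= S store north]
big big S store north store store ⇒ big big big S store store north store store   [S ::= big S store]
big big big S store store north store store ⇒ big big big big S store store store north store store   [S ::= big S store]
big big big big S store store store north store store ⇒ big big big big store store store store north store store   [S ::= store]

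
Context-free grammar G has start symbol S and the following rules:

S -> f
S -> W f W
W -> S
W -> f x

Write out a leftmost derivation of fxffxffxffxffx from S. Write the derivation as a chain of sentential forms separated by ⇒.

S ⇒ WfW ⇒ SfW ⇒ WfWfW ⇒ SfWfW ⇒ WfWfWfW ⇒ SfWfWfW ⇒ WfWfWfWfW ⇒ fxfWfWfWfW ⇒ fxffxfWfWfW ⇒ fxffxffxfWfW ⇒ fxffxffxffxfW ⇒ fxffxffxffxffx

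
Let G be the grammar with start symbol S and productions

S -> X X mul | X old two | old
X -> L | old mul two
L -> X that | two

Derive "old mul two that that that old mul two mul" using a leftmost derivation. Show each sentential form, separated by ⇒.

S ⇒ X X mul ⇒ L X mul ⇒ X that X mul ⇒ L that X mul ⇒ X that that X mul ⇒ L that that X mul ⇒ X that that that X mul ⇒ old mul two that that that X mul ⇒ old mul two that that that old mul two mul

S ⇒ X X mul   [S -> X X mul]
X X mul ⇒ L X mul   [X -> L]
L X mul ⇒ X that X mul   [L -> X that]
X that X mul ⇒ L that X mul   [X -> L]
L that X mul ⇒ X that that X mul   [L -> X that]
X that that X mul ⇒ L that that X mul   [X -> L]
L that that X mul ⇒ X that that that X mul   [L -> X that]
X that that that X mul ⇒ old mul two that that that X mul   [X -> old mul two]
old mul two that that that X mul ⇒ old mul two that that that old mul two mul   [X -> old mul two]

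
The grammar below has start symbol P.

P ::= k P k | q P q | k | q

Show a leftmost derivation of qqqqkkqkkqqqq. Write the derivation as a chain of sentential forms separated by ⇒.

P⇒qPq⇒qqPqq⇒qqqPqqq⇒qqqqPqqqq⇒qqqqkPkqqqq⇒qqqqkkPkkqqqq⇒qqqqkkqkkqqqq

P ⇒ qPq   [P ::= q P q]
qPq ⇒ qqPqq   [P ::= q P q]
qqPqq ⇒ qqqPqqq   [P ::= q P q]
qqqPqqq ⇒ qqqqPqqqq   [P ::= q P q]
qqqqPqqqq ⇒ qqqqkPkqqqq   [P ::= k P k]
qqqqkPkqqqq ⇒ qqqqkkPkkqqqq   [P ::= k P k]
qqqqkkPkkqqqq ⇒ qqqqkkqkkqqqq   [P ::= q]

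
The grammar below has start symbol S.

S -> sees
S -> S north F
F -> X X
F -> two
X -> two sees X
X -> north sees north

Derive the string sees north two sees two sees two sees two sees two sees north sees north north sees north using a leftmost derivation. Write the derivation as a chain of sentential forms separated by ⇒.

S ⇒ S north F   [S -> S north F]
S north F ⇒ sees north F   [S -> sees]
sees north F ⇒ sees north X X   [F -> X X]
sees north X X ⇒ sees north two sees X X   [X -> two sees X]
sees north two sees X X ⇒ sees north two sees two sees X X   [X -> two sees X]
sees north two sees two sees X X ⇒ sees north two sees two sees two sees X X   [X -> two sees X]
sees north two sees two sees two sees X X ⇒ sees north two sees two sees two sees two sees X X   [X -> two sees X]
sees north two sees two sees two sees two sees X X ⇒ sees north two sees two sees two sees two sees two sees X X   [X -> two sees X]
sees north two sees two sees two sees two sees two sees X X ⇒ sees north two sees two sees two sees two sees two sees north sees north X   [X -> north sees north]
sees north two sees two sees two sees two sees two sees north sees north X ⇒ sees north two sees two sees two sees two sees two sees north sees north north sees north   [X -> north sees north]

S ⇒ S north F ⇒ sees north F ⇒ sees north X X ⇒ sees north two sees X X ⇒ sees north two sees two sees X X ⇒ sees north two sees two sees two sees X X ⇒ sees north two sees two sees two sees two sees X X ⇒ sees north two sees two sees two sees two sees two sees X X ⇒ sees north two sees two sees two sees two sees two sees north sees north X ⇒ sees north two sees two sees two sees two sees two sees north sees north north sees north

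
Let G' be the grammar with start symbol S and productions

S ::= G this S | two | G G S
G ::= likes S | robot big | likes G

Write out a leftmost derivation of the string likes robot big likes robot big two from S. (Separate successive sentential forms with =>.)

S => G G S => likes G G S => likes robot big G S => likes robot big likes G S => likes robot big likes robot big S => likes robot big likes robot big two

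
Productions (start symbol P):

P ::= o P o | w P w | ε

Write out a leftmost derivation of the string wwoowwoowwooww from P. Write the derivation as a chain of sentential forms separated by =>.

P=>wPw=>wwPww=>wwoPoww=>wwooPooww=>wwoowPwooww=>wwoowwPwwooww=>wwoowwoPowwooww=>wwoowwoowwooww

P => wPw   [P ::= w P w]
wPw => wwPww   [P ::= w P w]
wwPww => wwoPoww   [P ::= o P o]
wwoPoww => wwooPooww   [P ::= o P o]
wwooPooww => wwoowPwooww   [P ::= w P w]
wwoowPwooww => wwoowwPwwooww   [P ::= w P w]
wwoowwPwwooww => wwoowwoPowwooww   [P ::= o P o]
wwoowwoPowwooww => wwoowwoowwooww   [P ::= ε]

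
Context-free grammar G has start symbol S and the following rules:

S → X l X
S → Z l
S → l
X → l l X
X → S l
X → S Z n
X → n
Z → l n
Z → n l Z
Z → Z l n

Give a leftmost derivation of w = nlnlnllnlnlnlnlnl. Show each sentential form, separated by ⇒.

S ⇒ Zl ⇒ Zlnl ⇒ nlZlnl ⇒ nlZlnlnl ⇒ nlZlnlnlnl ⇒ nlnlZlnlnlnl ⇒ nlnlZlnlnlnlnl ⇒ nlnlnlZlnlnlnlnl ⇒ nlnlnllnlnlnlnlnl

S ⇒ Zl   [S → Z l]
Zl ⇒ Zlnl   [Z → Z l n]
Zlnl ⇒ nlZlnl   [Z → n l Z]
nlZlnl ⇒ nlZlnlnl   [Z → Z l n]
nlZlnlnl ⇒ nlZlnlnlnl   [Z → Z l n]
nlZlnlnlnl ⇒ nlnlZlnlnlnl   [Z → n l Z]
nlnlZlnlnlnl ⇒ nlnlZlnlnlnlnl   [Z → Z l n]
nlnlZlnlnlnlnl ⇒ nlnlnlZlnlnlnlnl   [Z → n l Z]
nlnlnlZlnlnlnlnl ⇒ nlnlnllnlnlnlnlnl   [Z → l n]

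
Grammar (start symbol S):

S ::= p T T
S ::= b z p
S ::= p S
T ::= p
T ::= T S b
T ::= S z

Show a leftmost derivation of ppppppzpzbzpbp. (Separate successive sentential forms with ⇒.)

S ⇒ pTT ⇒ pTSbT ⇒ pSzSbT ⇒ ppTTzSbT ⇒ ppSzTzSbT ⇒ pppSzTzSbT ⇒ ppppTTzTzSbT ⇒ pppppTzTzSbT ⇒ ppppppzTzSbT ⇒ ppppppzpzSbT ⇒ ppppppzpzbzpbT ⇒ ppppppzpzbzpbp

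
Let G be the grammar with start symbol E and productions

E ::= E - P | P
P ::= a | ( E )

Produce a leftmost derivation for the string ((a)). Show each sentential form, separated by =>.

E => P   [E ::= P]
P => (E)   [P ::= ( E )]
(E) => (P)   [E ::= P]
(P) => ((E))   [P ::= ( E )]
((E)) => ((P))   [E ::= P]
((P)) => ((a))   [P ::= a]

E => P => (E) => (P) => ((E)) => ((P)) => ((a))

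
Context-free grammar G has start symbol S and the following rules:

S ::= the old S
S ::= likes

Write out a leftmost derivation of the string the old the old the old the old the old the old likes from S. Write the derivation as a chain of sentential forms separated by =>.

S => the old S => the old the old S => the old the old the old S => the old the old the old the old S => the old the old the old the old the old S => the old the old the old the old the old the old S => the old the old the old the old the old the old likes

S => the old S   [S ::= the old S]
the old S => the old the old S   [S ::= the old S]
the old the old S => the old the old the old S   [S ::= the old S]
the old the old the old S => the old the old the old the old S   [S ::= the old S]
the old the old the old the old S => the old the old the old the old the old S   [S ::= the old S]
the old the old the old the old the old S => the old the old the old the old the old the old S   [S ::= the old S]
the old the old the old the old the old the old S => the old the old the old the old the old the old likes   [S ::= likes]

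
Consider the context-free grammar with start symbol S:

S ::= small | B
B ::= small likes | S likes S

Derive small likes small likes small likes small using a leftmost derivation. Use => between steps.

S => B => S likes S => B likes S => S likes S likes S => small likes S likes S => small likes small likes S => small likes small likes B => small likes small likes S likes S => small likes small likes small likes S => small likes small likes small likes small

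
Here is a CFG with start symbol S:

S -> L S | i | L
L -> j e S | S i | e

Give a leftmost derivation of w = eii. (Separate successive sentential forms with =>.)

S => L => Si => LSi => eSi => eii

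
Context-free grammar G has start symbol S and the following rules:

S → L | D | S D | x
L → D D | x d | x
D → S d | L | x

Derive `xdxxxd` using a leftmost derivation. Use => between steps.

S=>D=>Sd=>SDd=>SDDd=>LDDd=>DDDDd=>SdDDDd=>LdDDDd=>xdDDDd=>xdxDDd=>xdxxDd=>xdxxxd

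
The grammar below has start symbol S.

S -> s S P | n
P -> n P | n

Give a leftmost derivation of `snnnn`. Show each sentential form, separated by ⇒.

S ⇒ sSP   [S -> s S P]
sSP ⇒ snP   [S -> n]
snP ⇒ snnP   [P -> n P]
snnP ⇒ snnnP   [P -> n P]
snnnP ⇒ snnnn   [P -> n]

S⇒sSP⇒snP⇒snnP⇒snnnP⇒snnnn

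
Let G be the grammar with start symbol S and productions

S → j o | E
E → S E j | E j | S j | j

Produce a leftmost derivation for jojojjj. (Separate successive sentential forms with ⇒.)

S ⇒ E ⇒ SEj ⇒ joEj ⇒ joEjj ⇒ joSjjj ⇒ jojojjj

S ⇒ E   [S → E]
E ⇒ SEj   [E → S E j]
SEj ⇒ joEj   [S → j o]
joEj ⇒ joEjj   [E → E j]
joEjj ⇒ joSjjj   [E → S j]
joSjjj ⇒ jojojjj   [S → j o]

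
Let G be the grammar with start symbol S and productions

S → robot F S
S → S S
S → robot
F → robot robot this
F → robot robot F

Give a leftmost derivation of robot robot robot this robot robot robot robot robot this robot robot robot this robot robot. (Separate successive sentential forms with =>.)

S => robot F S => robot robot robot this S => robot robot robot this robot F S => robot robot robot this robot robot robot F S => robot robot robot this robot robot robot robot robot this S => robot robot robot this robot robot robot robot robot this S S => robot robot robot this robot robot robot robot robot this robot F S S => robot robot robot this robot robot robot robot robot this robot robot robot this S S => robot robot robot this robot robot robot robot robot this robot robot robot this robot S => robot robot robot this robot robot robot robot robot this robot robot robot this robot robot

S => robot F S   [S → robot F S]
robot F S => robot robot robot this S   [F → robot robot this]
robot robot robot this S => robot robot robot this robot F S   [S → robot F S]
robot robot robot this robot F S => robot robot robot this robot robot robot F S   [F → robot robot F]
robot robot robot this robot robot robot F S => robot robot robot this robot robot robot robot robot this S   [F → robot robot this]
robot robot robot this robot robot robot robot robot this S => robot robot robot this robot robot robot robot robot this S S   [S → S S]
robot robot robot this robot robot robot robot robot this S S => robot robot robot this robot robot robot robot robot this robot F S S   [S → robot F S]
robot robot robot this robot robot robot robot robot this robot F S S => robot robot robot this robot robot robot robot robot this robot robot robot this S S   [F → robot robot this]
robot robot robot this robot robot robot robot robot this robot robot robot this S S => robot robot robot this robot robot robot robot robot this robot robot robot this robot S   [S → robot]
robot robot robot this robot robot robot robot robot this robot robot robot this robot S => robot robot robot this robot robot robot robot robot this robot robot robot this robot robot   [S → robot]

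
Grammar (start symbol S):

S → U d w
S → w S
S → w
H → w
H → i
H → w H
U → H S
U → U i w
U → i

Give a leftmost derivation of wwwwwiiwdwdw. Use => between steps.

S => wS   [S → w S]
wS => wwS   [S → w S]
wwS => wwUdw   [S → U d w]
wwUdw => wwHSdw   [U → H S]
wwHSdw => wwwHSdw   [H → w H]
wwwHSdw => wwwwHSdw   [H → w H]
wwwwHSdw => wwwwwSdw   [H → w]
wwwwwSdw => wwwwwUdwdw   [S → U d w]
wwwwwUdwdw => wwwwwUiwdwdw   [U → U i w]
wwwwwUiwdwdw => wwwwwiiwdwdw   [U → i]

S=>wS=>wwS=>wwUdw=>wwHSdw=>wwwHSdw=>wwwwHSdw=>wwwwwSdw=>wwwwwUdwdw=>wwwwwUiwdwdw=>wwwwwiiwdwdw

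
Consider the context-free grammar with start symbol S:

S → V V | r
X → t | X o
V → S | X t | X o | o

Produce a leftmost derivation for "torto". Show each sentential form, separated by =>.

S => VV => SV => VVV => XoVV => toVV => toSV => torV => torXo => torto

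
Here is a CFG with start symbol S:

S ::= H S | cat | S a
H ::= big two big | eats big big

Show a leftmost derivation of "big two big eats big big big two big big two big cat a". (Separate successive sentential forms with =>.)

S => H S => big two big S => big two big H S => big two big eats big big S => big two big eats big big H S => big two big eats big big big two big S => big two big eats big big big two big H S => big two big eats big big big two big big two big S => big two big eats big big big two big big two big S a => big two big eats big big big two big big two big cat a

S => H S   [S ::= H S]
H S => big two big S   [H ::= big two big]
big two big S => big two big H S   [S ::= H S]
big two big H S => big two big eats big big S   [H ::= eats big big]
big two big eats big big S => big two big eats big big H S   [S ::= H S]
big two big eats big big H S => big two big eats big big big two big S   [H ::= big two big]
big two big eats big big big two big S => big two big eats big big big two big H S   [S ::= H S]
big two big eats big big big two big H S => big two big eats big big big two big big two big S   [H ::= big two big]
big two big eats big big big two big big two big S => big two big eats big big big two big big two big S a   [S ::= S a]
big two big eats big big big two big big two big S a => big two big eats big big big two big big two big cat a   [S ::= cat]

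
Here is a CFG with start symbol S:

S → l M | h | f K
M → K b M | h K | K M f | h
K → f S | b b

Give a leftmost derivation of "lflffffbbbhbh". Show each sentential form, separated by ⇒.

S ⇒ lM   [S → l M]
lM ⇒ lKbM   [M → K b M]
lKbM ⇒ lfSbM   [K → f S]
lfSbM ⇒ lflMbM   [S → l M]
lflMbM ⇒ lflKbMbM   [M → K b M]
lflKbMbM ⇒ lflfSbMbM   [K → f S]
lflfSbMbM ⇒ lflffKbMbM   [S → f K]
lflffKbMbM ⇒ lflfffSbMbM   [K → f S]
lflfffSbMbM ⇒ lflffffKbMbM   [S → f K]
lflffffKbMbM ⇒ lflffffbbbMbM   [K → b b]
lflffffbbbMbM ⇒ lflffffbbbhbM   [M → h]
lflffffbbbhbM ⇒ lflffffbbbhbh   [M → h]

S ⇒ lM ⇒ lKbM ⇒ lfSbM ⇒ lflMbM ⇒ lflKbMbM ⇒ lflfSbMbM ⇒ lflffKbMbM ⇒ lflfffSbMbM ⇒ lflffffKbMbM ⇒ lflffffbbbMbM ⇒ lflffffbbbhbM ⇒ lflffffbbbhbh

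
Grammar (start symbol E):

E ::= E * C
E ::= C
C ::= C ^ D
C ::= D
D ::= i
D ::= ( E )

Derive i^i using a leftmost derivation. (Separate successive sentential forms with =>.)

E => C   [E ::= C]
C => C^D   [C ::= C ^ D]
C^D => D^D   [C ::= D]
D^D => i^D   [D ::= i]
i^D => i^i   [D ::= i]

E=>C=>C^D=>D^D=>i^D=>i^i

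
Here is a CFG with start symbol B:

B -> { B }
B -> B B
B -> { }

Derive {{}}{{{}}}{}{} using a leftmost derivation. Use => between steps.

B => BB   [B -> B B]
BB => {B}B   [B -> { B }]
{B}B => {{}}B   [B -> { }]
{{}}B => {{}}BB   [B -> B B]
{{}}BB => {{}}BBB   [B -> B B]
{{}}BBB => {{}}{B}BB   [B -> { B }]
{{}}{B}BB => {{}}{{B}}BB   [B -> { B }]
{{}}{{B}}BB => {{}}{{{}}}BB   [B -> { }]
{{}}{{{}}}BB => {{}}{{{}}}{}B   [B -> { }]
{{}}{{{}}}{}B => {{}}{{{}}}{}{}   [B -> { }]

B => BB => {B}B => {{}}B => {{}}BB => {{}}BBB => {{}}{B}BB => {{}}{{B}}BB => {{}}{{{}}}BB => {{}}{{{}}}{}B => {{}}{{{}}}{}{}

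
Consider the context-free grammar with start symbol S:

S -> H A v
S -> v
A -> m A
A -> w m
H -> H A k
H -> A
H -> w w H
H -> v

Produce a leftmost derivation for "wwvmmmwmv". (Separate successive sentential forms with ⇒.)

S ⇒ HAv   [S -> H A v]
HAv ⇒ wwHAv   [H -> w w H]
wwHAv ⇒ wwvAv   [H -> v]
wwvAv ⇒ wwvmAv   [A -> m A]
wwvmAv ⇒ wwvmmAv   [A -> m A]
wwvmmAv ⇒ wwvmmmAv   [A -> m A]
wwvmmmAv ⇒ wwvmmmwmv   [A -> w m]

S ⇒ HAv ⇒ wwHAv ⇒ wwvAv ⇒ wwvmAv ⇒ wwvmmAv ⇒ wwvmmmAv ⇒ wwvmmmwmv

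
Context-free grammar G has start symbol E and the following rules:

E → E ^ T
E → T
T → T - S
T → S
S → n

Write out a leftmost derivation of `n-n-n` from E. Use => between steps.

E=>T=>T-S=>T-S-S=>S-S-S=>n-S-S=>n-n-S=>n-n-n

E => T   [E → T]
T => T-S   [T → T - S]
T-S => T-S-S   [T → T - S]
T-S-S => S-S-S   [T → S]
S-S-S => n-S-S   [S → n]
n-S-S => n-n-S   [S → n]
n-n-S => n-n-n   [S → n]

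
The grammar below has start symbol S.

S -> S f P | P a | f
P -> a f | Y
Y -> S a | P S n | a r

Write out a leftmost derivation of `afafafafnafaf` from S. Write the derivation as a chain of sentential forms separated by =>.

S => SfP   [S -> S f P]
SfP => PafP   [S -> P a]
PafP => YafP   [P -> Y]
YafP => PSnafP   [Y -> P S n]
PSnafP => afSnafP   [P -> a f]
afSnafP => afSfPnafP   [S -> S f P]
afSfPnafP => afPafPnafP   [S -> P a]
afPafPnafP => afafafPnafP   [P -> a f]
afafafPnafP => afafafafnafP   [P -> a f]
afafafafnafP => afafafafnafaf   [P -> a f]

S=>SfP=>PafP=>YafP=>PSnafP=>afSnafP=>afSfPnafP=>afPafPnafP=>afafafPnafP=>afafafafnafP=>afafafafnafaf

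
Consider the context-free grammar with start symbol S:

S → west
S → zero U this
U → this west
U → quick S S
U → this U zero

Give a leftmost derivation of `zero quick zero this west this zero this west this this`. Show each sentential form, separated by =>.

S => zero U this => zero quick S S this => zero quick zero U this S this => zero quick zero this west this S this => zero quick zero this west this zero U this this => zero quick zero this west this zero this west this this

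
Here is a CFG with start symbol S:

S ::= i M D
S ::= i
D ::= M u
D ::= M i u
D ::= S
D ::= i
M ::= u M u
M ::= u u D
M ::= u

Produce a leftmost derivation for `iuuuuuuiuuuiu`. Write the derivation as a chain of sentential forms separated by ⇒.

S ⇒ iMD ⇒ iuD ⇒ iuMiu ⇒ iuuMuiu ⇒ iuuuMuuiu ⇒ iuuuuMuuuiu ⇒ iuuuuuuDuuuiu ⇒ iuuuuuuiuuuiu

S ⇒ iMD   [S ::= i M D]
iMD ⇒ iuD   [M ::= u]
iuD ⇒ iuMiu   [D ::= M i u]
iuMiu ⇒ iuuMuiu   [M ::= u M u]
iuuMuiu ⇒ iuuuMuuiu   [M ::= u M u]
iuuuMuuiu ⇒ iuuuuMuuuiu   [M ::= u M u]
iuuuuMuuuiu ⇒ iuuuuuuDuuuiu   [M ::= u u D]
iuuuuuuDuuuiu ⇒ iuuuuuuiuuuiu   [D ::= i]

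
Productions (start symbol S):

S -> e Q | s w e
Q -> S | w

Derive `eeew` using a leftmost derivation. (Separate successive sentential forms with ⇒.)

S ⇒ eQ ⇒ eS ⇒ eeQ ⇒ eeS ⇒ eeeQ ⇒ eeew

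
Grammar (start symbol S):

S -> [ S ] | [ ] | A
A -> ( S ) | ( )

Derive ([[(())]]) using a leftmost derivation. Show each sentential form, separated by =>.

S => A => (S) => ([S]) => ([[S]]) => ([[A]]) => ([[(S)]]) => ([[(A)]]) => ([[(())]])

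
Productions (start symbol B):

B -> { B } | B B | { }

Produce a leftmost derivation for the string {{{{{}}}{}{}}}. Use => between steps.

B=>{B}=>{{B}}=>{{BB}}=>{{BBB}}=>{{{B}BB}}=>{{{{B}}BB}}=>{{{{{}}}BB}}=>{{{{{}}}{}B}}=>{{{{{}}}{}{}}}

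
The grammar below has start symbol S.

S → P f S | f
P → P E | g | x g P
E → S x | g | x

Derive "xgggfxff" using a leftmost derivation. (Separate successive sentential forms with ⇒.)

S⇒PfS⇒PEfS⇒xgPEfS⇒xgPEEfS⇒xggEEfS⇒xgggEfS⇒xgggSxfS⇒xgggfxfS⇒xgggfxff

S ⇒ PfS   [S → P f S]
PfS ⇒ PEfS   [P → P E]
PEfS ⇒ xgPEfS   [P → x g P]
xgPEfS ⇒ xgPEEfS   [P → P E]
xgPEEfS ⇒ xggEEfS   [P → g]
xggEEfS ⇒ xgggEfS   [E → g]
xgggEfS ⇒ xgggSxfS   [E → S x]
xgggSxfS ⇒ xgggfxfS   [S → f]
xgggfxfS ⇒ xgggfxff   [S → f]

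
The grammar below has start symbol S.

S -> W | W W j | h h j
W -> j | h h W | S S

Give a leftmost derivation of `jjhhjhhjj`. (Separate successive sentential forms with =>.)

S => WWj   [S -> W W j]
WWj => jWj   [W -> j]
jWj => jSSj   [W -> S S]
jSSj => jWSj   [S -> W]
jWSj => jSSSj   [W -> S S]
jSSSj => jWSSj   [S -> W]
jWSSj => jjSSj   [W -> j]
jjSSj => jjhhjSj   [S -> h h j]
jjhhjSj => jjhhjhhjj   [S -> h h j]

S => WWj => jWj => jSSj => jWSj => jSSSj => jWSSj => jjSSj => jjhhjSj => jjhhjhhjj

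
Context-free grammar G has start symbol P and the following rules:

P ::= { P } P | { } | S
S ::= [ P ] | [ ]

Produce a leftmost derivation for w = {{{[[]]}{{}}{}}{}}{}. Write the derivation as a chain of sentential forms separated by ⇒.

P ⇒ {P}P   [P ::= { P } P]
{P}P ⇒ {{P}P}P   [P ::= { P } P]
{{P}P}P ⇒ {{{P}P}P}P   [P ::= { P } P]
{{{P}P}P}P ⇒ {{{S}P}P}P   [P ::= S]
{{{S}P}P}P ⇒ {{{[P]}P}P}P   [S ::= [ P ]]
{{{[P]}P}P}P ⇒ {{{[S]}P}P}P   [P ::= S]
{{{[S]}P}P}P ⇒ {{{[[]]}P}P}P   [S ::= [ ]]
{{{[[]]}P}P}P ⇒ {{{[[]]}{P}P}P}P   [P ::= { P } P]
{{{[[]]}{P}P}P}P ⇒ {{{[[]]}{{}}P}P}P   [P ::= { }]
{{{[[]]}{{}}P}P}P ⇒ {{{[[]]}{{}}{}}P}P   [P ::= { }]
{{{[[]]}{{}}{}}P}P ⇒ {{{[[]]}{{}}{}}{}}P   [P ::= { }]
{{{[[]]}{{}}{}}{}}P ⇒ {{{[[]]}{{}}{}}{}}{}   [P ::= { }]

P⇒{P}P⇒{{P}P}P⇒{{{P}P}P}P⇒{{{S}P}P}P⇒{{{[P]}P}P}P⇒{{{[S]}P}P}P⇒{{{[[]]}P}P}P⇒{{{[[]]}{P}P}P}P⇒{{{[[]]}{{}}P}P}P⇒{{{[[]]}{{}}{}}P}P⇒{{{[[]]}{{}}{}}{}}P⇒{{{[[]]}{{}}{}}{}}{}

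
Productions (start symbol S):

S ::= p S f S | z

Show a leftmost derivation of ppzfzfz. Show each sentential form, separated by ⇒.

S ⇒ pSfS ⇒ ppSfSfS ⇒ ppzfSfS ⇒ ppzfzfS ⇒ ppzfzfz

S ⇒ pSfS   [S ::= p S f S]
pSfS ⇒ ppSfSfS   [S ::= p S f S]
ppSfSfS ⇒ ppzfSfS   [S ::= z]
ppzfSfS ⇒ ppzfzfS   [S ::= z]
ppzfzfS ⇒ ppzfzfz   [S ::= z]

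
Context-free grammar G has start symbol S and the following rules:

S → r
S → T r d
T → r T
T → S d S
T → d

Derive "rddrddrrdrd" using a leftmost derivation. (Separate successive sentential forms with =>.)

S => Trd   [S → T r d]
Trd => SdSrd   [T → S d S]
SdSrd => rdSrd   [S → r]
rdSrd => rdTrdrd   [S → T r d]
rdTrdrd => rdSdSrdrd   [T → S d S]
rdSdSrdrd => rdTrddSrdrd   [S → T r d]
rdTrddSrdrd => rddrddSrdrd   [T → d]
rddrddSrdrd => rddrddrrdrd   [S → r]

S => Trd => SdSrd => rdSrd => rdTrdrd => rdSdSrdrd => rdTrddSrdrd => rddrddSrdrd => rddrddrrdrd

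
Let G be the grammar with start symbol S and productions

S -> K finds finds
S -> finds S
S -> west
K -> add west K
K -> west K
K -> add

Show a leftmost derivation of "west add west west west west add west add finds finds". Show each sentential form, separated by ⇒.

S ⇒ K finds finds ⇒ west K finds finds ⇒ west add west K finds finds ⇒ west add west west K finds finds ⇒ west add west west west K finds finds ⇒ west add west west west west K finds finds ⇒ west add west west west west add west K finds finds ⇒ west add west west west west add west add finds finds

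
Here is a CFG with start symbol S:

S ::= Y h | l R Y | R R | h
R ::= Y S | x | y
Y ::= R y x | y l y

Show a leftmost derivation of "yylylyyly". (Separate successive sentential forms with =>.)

S => RR => yR => yYS => yylyS => yylylRY => yylylyY => yylylyyly

S => RR   [S ::= R R]
RR => yR   [R ::= y]
yR => yYS   [R ::= Y S]
yYS => yylyS   [Y ::= y l y]
yylyS => yylylRY   [S ::= l R Y]
yylylRY => yylylyY   [R ::= y]
yylylyY => yylylyyly   [Y ::= y l y]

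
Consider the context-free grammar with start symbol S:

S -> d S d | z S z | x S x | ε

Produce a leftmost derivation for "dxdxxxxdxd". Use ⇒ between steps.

S ⇒ dSd ⇒ dxSxd ⇒ dxdSdxd ⇒ dxdxSxdxd ⇒ dxdxxSxxdxd ⇒ dxdxxxxdxd

S ⇒ dSd   [S -> d S d]
dSd ⇒ dxSxd   [S -> x S x]
dxSxd ⇒ dxdSdxd   [S -> d S d]
dxdSdxd ⇒ dxdxSxdxd   [S -> x S x]
dxdxSxdxd ⇒ dxdxxSxxdxd   [S -> x S x]
dxdxxSxxdxd ⇒ dxdxxxxdxd   [S -> ε]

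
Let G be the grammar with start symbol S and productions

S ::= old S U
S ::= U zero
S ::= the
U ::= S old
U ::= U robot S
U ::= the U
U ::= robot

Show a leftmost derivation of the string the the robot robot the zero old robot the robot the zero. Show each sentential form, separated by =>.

S => U zero => U robot S zero => U robot S robot S zero => the U robot S robot S zero => the S old robot S robot S zero => the U zero old robot S robot S zero => the U robot S zero old robot S robot S zero => the the U robot S zero old robot S robot S zero => the the robot robot S zero old robot S robot S zero => the the robot robot the zero old robot S robot S zero => the the robot robot the zero old robot the robot S zero => the the robot robot the zero old robot the robot the zero

S => U zero   [S ::= U zero]
U zero => U robot S zero   [U ::= U robot S]
U robot S zero => U robot S robot S zero   [U ::= U robot S]
U robot S robot S zero => the U robot S robot S zero   [U ::= the U]
the U robot S robot S zero => the S old robot S robot S zero   [U ::= S old]
the S old robot S robot S zero => the U zero old robot S robot S zero   [S ::= U zero]
the U zero old robot S robot S zero => the U robot S zero old robot S robot S zero   [U ::= U robot S]
the U robot S zero old robot S robot S zero => the the U robot S zero old robot S robot S zero   [U ::= the U]
the the U robot S zero old robot S robot S zero => the the robot robot S zero old robot S robot S zero   [U ::= robot]
the the robot robot S zero old robot S robot S zero => the the robot robot the zero old robot S robot S zero   [S ::= the]
the the robot robot the zero old robot S robot S zero => the the robot robot the zero old robot the robot S zero   [S ::= the]
the the robot robot the zero old robot the robot S zero => the the robot robot the zero old robot the robot the zero   [S ::= the]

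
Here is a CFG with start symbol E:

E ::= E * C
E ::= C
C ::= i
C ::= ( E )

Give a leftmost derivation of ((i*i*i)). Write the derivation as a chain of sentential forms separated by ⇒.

E ⇒ C ⇒ (E) ⇒ (C) ⇒ ((E)) ⇒ ((E*C)) ⇒ ((E*C*C)) ⇒ ((C*C*C)) ⇒ ((i*C*C)) ⇒ ((i*i*C)) ⇒ ((i*i*i))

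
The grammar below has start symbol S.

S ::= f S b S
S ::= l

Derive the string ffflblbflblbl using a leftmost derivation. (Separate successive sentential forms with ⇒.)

S ⇒ fSbS ⇒ ffSbSbS ⇒ fffSbSbSbS ⇒ ffflbSbSbS ⇒ ffflblbSbS ⇒ ffflblbfSbSbS ⇒ ffflblbflbSbS ⇒ ffflblbflblbS ⇒ ffflblbflblbl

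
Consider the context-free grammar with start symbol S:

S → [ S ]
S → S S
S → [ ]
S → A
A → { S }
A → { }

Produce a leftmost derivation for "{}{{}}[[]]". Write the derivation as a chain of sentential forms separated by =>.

S => SS => AS => {}S => {}SS => {}AS => {}{S}S => {}{A}S => {}{{}}S => {}{{}}[S] => {}{{}}[[]]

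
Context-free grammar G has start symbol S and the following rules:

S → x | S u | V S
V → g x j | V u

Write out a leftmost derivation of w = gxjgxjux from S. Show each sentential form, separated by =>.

S => VS => gxjS => gxjVS => gxjVuS => gxjgxjuS => gxjgxjux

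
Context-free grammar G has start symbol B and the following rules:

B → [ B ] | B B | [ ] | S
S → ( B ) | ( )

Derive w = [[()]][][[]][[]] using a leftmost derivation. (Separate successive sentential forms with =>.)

B => BB => [B]B => [[B]]B => [[S]]B => [[()]]B => [[()]]BB => [[()]]BBB => [[()]][]BB => [[()]][][B]B => [[()]][][[]]B => [[()]][][[]][B] => [[()]][][[]][[]]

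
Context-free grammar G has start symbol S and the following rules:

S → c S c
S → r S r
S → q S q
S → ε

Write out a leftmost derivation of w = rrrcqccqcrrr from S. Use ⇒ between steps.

S ⇒ rSr ⇒ rrSrr ⇒ rrrSrrr ⇒ rrrcScrrr ⇒ rrrcqSqcrrr ⇒ rrrcqcScqcrrr ⇒ rrrcqccqcrrr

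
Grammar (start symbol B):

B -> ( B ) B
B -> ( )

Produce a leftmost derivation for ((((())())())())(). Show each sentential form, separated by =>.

B => (B)B => ((B)B)B => (((B)B)B)B => ((((B)B)B)B)B => ((((())B)B)B)B => ((((())())B)B)B => ((((())())())B)B => ((((())())())())B => ((((())())())())()

B => (B)B   [B -> ( B ) B]
(B)B => ((B)B)B   [B -> ( B ) B]
((B)B)B => (((B)B)B)B   [B -> ( B ) B]
(((B)B)B)B => ((((B)B)B)B)B   [B -> ( B ) B]
((((B)B)B)B)B => ((((())B)B)B)B   [B -> ( )]
((((())B)B)B)B => ((((())())B)B)B   [B -> ( )]
((((())())B)B)B => ((((())())())B)B   [B -> ( )]
((((())())())B)B => ((((())())())())B   [B -> ( )]
((((())())())())B => ((((())())())())()   [B -> ( )]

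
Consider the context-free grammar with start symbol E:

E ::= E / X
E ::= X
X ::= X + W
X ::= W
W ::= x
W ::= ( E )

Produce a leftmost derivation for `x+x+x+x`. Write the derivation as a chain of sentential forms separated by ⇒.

E⇒X⇒X+W⇒X+W+W⇒X+W+W+W⇒W+W+W+W⇒x+W+W+W⇒x+x+W+W⇒x+x+x+W⇒x+x+x+x

E ⇒ X   [E ::= X]
X ⇒ X+W   [X ::= X + W]
X+W ⇒ X+W+W   [X ::= X + W]
X+W+W ⇒ X+W+W+W   [X ::= X + W]
X+W+W+W ⇒ W+W+W+W   [X ::= W]
W+W+W+W ⇒ x+W+W+W   [W ::= x]
x+W+W+W ⇒ x+x+W+W   [W ::= x]
x+x+W+W ⇒ x+x+x+W   [W ::= x]
x+x+x+W ⇒ x+x+x+x   [W ::= x]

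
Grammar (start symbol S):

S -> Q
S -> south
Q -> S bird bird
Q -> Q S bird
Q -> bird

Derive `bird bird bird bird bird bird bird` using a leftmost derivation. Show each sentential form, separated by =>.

S => Q => S bird bird => Q bird bird => Q S bird bird bird => S bird bird S bird bird bird => Q bird bird S bird bird bird => bird bird bird S bird bird bird => bird bird bird Q bird bird bird => bird bird bird bird bird bird bird

S => Q   [S -> Q]
Q => S bird bird   [Q -> S bird bird]
S bird bird => Q bird bird   [S -> Q]
Q bird bird => Q S bird bird bird   [Q -> Q S bird]
Q S bird bird bird => S bird bird S bird bird bird   [Q -> S bird bird]
S bird bird S bird bird bird => Q bird bird S bird bird bird   [S -> Q]
Q bird bird S bird bird bird => bird bird bird S bird bird bird   [Q -> bird]
bird bird bird S bird bird bird => bird bird bird Q bird bird bird   [S -> Q]
bird bird bird Q bird bird bird => bird bird bird bird bird bird bird   [Q -> bird]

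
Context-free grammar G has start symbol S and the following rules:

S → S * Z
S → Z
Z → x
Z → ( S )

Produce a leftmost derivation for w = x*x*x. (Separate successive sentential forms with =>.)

S=>S*Z=>S*Z*Z=>Z*Z*Z=>x*Z*Z=>x*x*Z=>x*x*x

S => S*Z   [S → S * Z]
S*Z => S*Z*Z   [S → S * Z]
S*Z*Z => Z*Z*Z   [S → Z]
Z*Z*Z => x*Z*Z   [Z → x]
x*Z*Z => x*x*Z   [Z → x]
x*x*Z => x*x*x   [Z → x]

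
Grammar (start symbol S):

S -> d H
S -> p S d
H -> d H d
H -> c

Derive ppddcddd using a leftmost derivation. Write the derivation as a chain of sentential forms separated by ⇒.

S⇒pSd⇒ppSdd⇒ppdHdd⇒ppddHddd⇒ppddcddd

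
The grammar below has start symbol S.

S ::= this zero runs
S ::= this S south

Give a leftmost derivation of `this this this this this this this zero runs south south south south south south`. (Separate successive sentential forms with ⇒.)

S ⇒ this S south   [S ::= this S south]
this S south ⇒ this this S south south   [S ::= this S south]
this this S south south ⇒ this this this S south south south   [S ::= this S south]
this this this S south south south ⇒ this this this this S south south south south   [S ::= this S south]
this this this this S south south south south ⇒ this this this this this S south south south south south   [S ::= this S south]
this this this this this S south south south south south ⇒ this this this this this this S south south south south south south   [S ::= this S south]
this this this this this this S south south south south south south ⇒ this this this this this this this zero runs south south south south south south   [S ::= this zero runs]

S ⇒ this S south ⇒ this this S south south ⇒ this this this S south south south ⇒ this this this this S south south south south ⇒ this this this this this S south south south south south ⇒ this this this this this this S south south south south south south ⇒ this this this this this this this zero runs south south south south south south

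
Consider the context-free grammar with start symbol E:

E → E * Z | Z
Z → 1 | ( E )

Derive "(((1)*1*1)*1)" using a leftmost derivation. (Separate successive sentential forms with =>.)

E => Z   [E → Z]
Z => (E)   [Z → ( E )]
(E) => (E*Z)   [E → E * Z]
(E*Z) => (Z*Z)   [E → Z]
(Z*Z) => ((E)*Z)   [Z → ( E )]
((E)*Z) => ((E*Z)*Z)   [E → E * Z]
((E*Z)*Z) => ((E*Z*Z)*Z)   [E → E * Z]
((E*Z*Z)*Z) => ((Z*Z*Z)*Z)   [E → Z]
((Z*Z*Z)*Z) => (((E)*Z*Z)*Z)   [Z → ( E )]
(((E)*Z*Z)*Z) => (((Z)*Z*Z)*Z)   [E → Z]
(((Z)*Z*Z)*Z) => (((1)*Z*Z)*Z)   [Z → 1]
(((1)*Z*Z)*Z) => (((1)*1*Z)*Z)   [Z → 1]
(((1)*1*Z)*Z) => (((1)*1*1)*Z)   [Z → 1]
(((1)*1*1)*Z) => (((1)*1*1)*1)   [Z → 1]

E => Z => (E) => (E*Z) => (Z*Z) => ((E)*Z) => ((E*Z)*Z) => ((E*Z*Z)*Z) => ((Z*Z*Z)*Z) => (((E)*Z*Z)*Z) => (((Z)*Z*Z)*Z) => (((1)*Z*Z)*Z) => (((1)*1*Z)*Z) => (((1)*1*1)*Z) => (((1)*1*1)*1)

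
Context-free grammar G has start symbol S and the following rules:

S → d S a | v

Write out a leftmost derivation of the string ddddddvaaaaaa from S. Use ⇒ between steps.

S⇒dSa⇒ddSaa⇒dddSaaa⇒ddddSaaaa⇒dddddSaaaaa⇒ddddddSaaaaaa⇒ddddddvaaaaaa

S ⇒ dSa   [S → d S a]
dSa ⇒ ddSaa   [S → d S a]
ddSaa ⇒ dddSaaa   [S → d S a]
dddSaaa ⇒ ddddSaaaa   [S → d S a]
ddddSaaaa ⇒ dddddSaaaaa   [S → d S a]
dddddSaaaaa ⇒ ddddddSaaaaaa   [S → d S a]
ddddddSaaaaaa ⇒ ddddddvaaaaaa   [S → v]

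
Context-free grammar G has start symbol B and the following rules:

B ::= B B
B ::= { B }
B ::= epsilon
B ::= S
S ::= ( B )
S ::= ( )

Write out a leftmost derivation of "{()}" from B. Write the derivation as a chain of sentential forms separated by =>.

B => BB   [B ::= B B]
BB => BBB   [B ::= B B]
BBB => BBBB   [B ::= B B]
BBBB => {B}BBB   [B ::= { B }]
{B}BBB => {BB}BBB   [B ::= B B]
{BB}BBB => {SB}BBB   [B ::= S]
{SB}BBB => {(B)B}BBB   [S ::= ( B )]
{(B)B}BBB => {()B}BBB   [B ::= epsilon]
{()B}BBB => {()}BBB   [B ::= epsilon]
{()}BBB => {()}BB   [B ::= epsilon]
{()}BB => {()}B   [B ::= epsilon]
{()}B => {()}   [B ::= epsilon]

B => BB => BBB => BBBB => {B}BBB => {BB}BBB => {SB}BBB => {(B)B}BBB => {()B}BBB => {()}BBB => {()}BB => {()}B => {()}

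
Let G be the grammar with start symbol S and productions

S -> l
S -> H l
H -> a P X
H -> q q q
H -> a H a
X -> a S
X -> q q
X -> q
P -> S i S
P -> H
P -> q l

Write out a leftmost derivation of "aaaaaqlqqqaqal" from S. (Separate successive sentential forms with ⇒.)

S ⇒ Hl   [S -> H l]
Hl ⇒ aHal   [H -> a H a]
aHal ⇒ aaPXal   [H -> a P X]
aaPXal ⇒ aaHXal   [P -> H]
aaHXal ⇒ aaaHaXal   [H -> a H a]
aaaHaXal ⇒ aaaaPXaXal   [H -> a P X]
aaaaPXaXal ⇒ aaaaHXaXal   [P -> H]
aaaaHXaXal ⇒ aaaaaPXXaXal   [H -> a P X]
aaaaaPXXaXal ⇒ aaaaaqlXXaXal   [P -> q l]
aaaaaqlXXaXal ⇒ aaaaaqlqXaXal   [X -> q]
aaaaaqlqXaXal ⇒ aaaaaqlqqqaXal   [X -> q q]
aaaaaqlqqqaXal ⇒ aaaaaqlqqqaqal   [X -> q]

S ⇒ Hl ⇒ aHal ⇒ aaPXal ⇒ aaHXal ⇒ aaaHaXal ⇒ aaaaPXaXal ⇒ aaaaHXaXal ⇒ aaaaaPXXaXal ⇒ aaaaaqlXXaXal ⇒ aaaaaqlqXaXal ⇒ aaaaaqlqqqaXal ⇒ aaaaaqlqqqaqal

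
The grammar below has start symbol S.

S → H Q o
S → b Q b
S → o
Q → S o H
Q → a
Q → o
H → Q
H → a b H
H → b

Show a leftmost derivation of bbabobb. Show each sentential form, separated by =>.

S=>bQb=>bSoHb=>bbQboHb=>bbaboHb=>bbabobb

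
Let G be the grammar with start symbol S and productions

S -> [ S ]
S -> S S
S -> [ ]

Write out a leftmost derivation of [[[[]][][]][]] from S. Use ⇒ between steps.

S ⇒ [S]   [S -> [ S ]]
[S] ⇒ [SS]   [S -> S S]
[SS] ⇒ [[S]S]   [S -> [ S ]]
[[S]S] ⇒ [[SS]S]   [S -> S S]
[[SS]S] ⇒ [[SSS]S]   [S -> S S]
[[SSS]S] ⇒ [[[S]SS]S]   [S -> [ S ]]
[[[S]SS]S] ⇒ [[[[]]SS]S]   [S -> [ ]]
[[[[]]SS]S] ⇒ [[[[]][]S]S]   [S -> [ ]]
[[[[]][]S]S] ⇒ [[[[]][][]]S]   [S -> [ ]]
[[[[]][][]]S] ⇒ [[[[]][][]][]]   [S -> [ ]]

S ⇒ [S] ⇒ [SS] ⇒ [[S]S] ⇒ [[SS]S] ⇒ [[SSS]S] ⇒ [[[S]SS]S] ⇒ [[[[]]SS]S] ⇒ [[[[]][]S]S] ⇒ [[[[]][][]]S] ⇒ [[[[]][][]][]]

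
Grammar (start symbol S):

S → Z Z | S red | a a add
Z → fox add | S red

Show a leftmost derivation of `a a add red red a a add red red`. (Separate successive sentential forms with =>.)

S => S red   [S → S red]
S red => Z Z red   [S → Z Z]
Z Z red => S red Z red   [Z → S red]
S red Z red => S red red Z red   [S → S red]
S red red Z red => a a add red red Z red   [S → a a add]
a a add red red Z red => a a add red red S red red   [Z → S red]
a a add red red S red red => a a add red red a a add red red   [S → a a add]

S => S red => Z Z red => S red Z red => S red red Z red => a a add red red Z red => a a add red red S red red => a a add red red a a add red red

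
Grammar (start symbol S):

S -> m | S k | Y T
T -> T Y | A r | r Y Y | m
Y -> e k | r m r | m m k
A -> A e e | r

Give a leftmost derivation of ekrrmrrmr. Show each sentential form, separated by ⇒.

S ⇒ YT   [S -> Y T]
YT ⇒ ekT   [Y -> e k]
ekT ⇒ ekrYY   [T -> r Y Y]
ekrYY ⇒ ekrrmrY   [Y -> r m r]
ekrrmrY ⇒ ekrrmrrmr   [Y -> r m r]

S ⇒ YT ⇒ ekT ⇒ ekrYY ⇒ ekrrmrY ⇒ ekrrmrrmr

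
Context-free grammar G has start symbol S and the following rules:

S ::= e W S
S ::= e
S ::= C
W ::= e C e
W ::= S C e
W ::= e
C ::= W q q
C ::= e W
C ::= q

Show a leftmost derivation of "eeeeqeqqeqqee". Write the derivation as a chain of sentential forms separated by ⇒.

S ⇒ eWS ⇒ eeCeS ⇒ eeWqqeS ⇒ eeSCeqqeS ⇒ eeeCeqqeS ⇒ eeeWqqeqqeS ⇒ eeeeCeqqeqqeS ⇒ eeeeqeqqeqqeS ⇒ eeeeqeqqeqqee

S ⇒ eWS   [S ::= e W S]
eWS ⇒ eeCeS   [W ::= e C e]
eeCeS ⇒ eeWqqeS   [C ::= W q q]
eeWqqeS ⇒ eeSCeqqeS   [W ::= S C e]
eeSCeqqeS ⇒ eeeCeqqeS   [S ::= e]
eeeCeqqeS ⇒ eeeWqqeqqeS   [C ::= W q q]
eeeWqqeqqeS ⇒ eeeeCeqqeqqeS   [W ::= e C e]
eeeeCeqqeqqeS ⇒ eeeeqeqqeqqeS   [C ::= q]
eeeeqeqqeqqeS ⇒ eeeeqeqqeqqee   [S ::= e]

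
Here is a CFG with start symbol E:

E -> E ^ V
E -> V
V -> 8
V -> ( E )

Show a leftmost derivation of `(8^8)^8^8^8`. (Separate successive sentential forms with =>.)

E => E^V   [E -> E ^ V]
E^V => E^V^V   [E -> E ^ V]
E^V^V => E^V^V^V   [E -> E ^ V]
E^V^V^V => V^V^V^V   [E -> V]
V^V^V^V => (E)^V^V^V   [V -> ( E )]
(E)^V^V^V => (E^V)^V^V^V   [E -> E ^ V]
(E^V)^V^V^V => (V^V)^V^V^V   [E -> V]
(V^V)^V^V^V => (8^V)^V^V^V   [V -> 8]
(8^V)^V^V^V => (8^8)^V^V^V   [V -> 8]
(8^8)^V^V^V => (8^8)^8^V^V   [V -> 8]
(8^8)^8^V^V => (8^8)^8^8^V   [V -> 8]
(8^8)^8^8^V => (8^8)^8^8^8   [V -> 8]

E => E^V => E^V^V => E^V^V^V => V^V^V^V => (E)^V^V^V => (E^V)^V^V^V => (V^V)^V^V^V => (8^V)^V^V^V => (8^8)^V^V^V => (8^8)^8^V^V => (8^8)^8^8^V => (8^8)^8^8^8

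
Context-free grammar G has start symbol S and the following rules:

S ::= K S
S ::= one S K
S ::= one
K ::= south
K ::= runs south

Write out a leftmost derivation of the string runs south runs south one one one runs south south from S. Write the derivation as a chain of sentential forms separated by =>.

S => K S => runs south S => runs south K S => runs south runs south S => runs south runs south one S K => runs south runs south one one S K K => runs south runs south one one one K K => runs south runs south one one one runs south K => runs south runs south one one one runs south south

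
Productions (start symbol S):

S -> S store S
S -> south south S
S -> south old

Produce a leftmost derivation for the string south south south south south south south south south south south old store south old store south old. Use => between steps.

S => south south S   [S -> south south S]
south south S => south south south south S   [S -> south south S]
south south south south S => south south south south S store S   [S -> S store S]
south south south south S store S => south south south south south south S store S   [S -> south south S]
south south south south south south S store S => south south south south south south south south S store S   [S -> south south S]
south south south south south south south south S store S => south south south south south south south south south south S store S   [S -> south south S]
south south south south south south south south south south S store S => south south south south south south south south south south S store S store S   [S -> S store S]
south south south south south south south south south south S store S store S => south south south south south south south south south south south old store S store S   [S -> south old]
south south south south south south south south south south south old store S store S => south south south south south south south south south south south old store south old store S   [S -> south old]
south south south south south south south south south south south old store south old store S => south south south south south south south south south south south old store south old store south old   [S -> south old]

S => south south S => south south south south S => south south south south S store S => south south south south south south S store S => south south south south south south south south S store S => south south south south south south south south south south S store S => south south south south south south south south south south S store S store S => south south south south south south south south south south south old store S store S => south south south south south south south south south south south old store south old store S => south south south south south south south south south south south old store south old store south old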